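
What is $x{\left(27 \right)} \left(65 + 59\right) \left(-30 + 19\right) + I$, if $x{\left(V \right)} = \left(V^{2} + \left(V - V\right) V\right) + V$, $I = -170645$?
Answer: $-1201829$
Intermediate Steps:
$x{\left(V \right)} = V + V^{2}$ ($x{\left(V \right)} = \left(V^{2} + 0 V\right) + V = \left(V^{2} + 0\right) + V = V^{2} + V = V + V^{2}$)
$x{\left(27 \right)} \left(65 + 59\right) \left(-30 + 19\right) + I = 27 \left(1 + 27\right) \left(65 + 59\right) \left(-30 + 19\right) - 170645 = 27 \cdot 28 \cdot 124 \left(-11\right) - 170645 = 756 \left(-1364\right) - 170645 = -1031184 - 170645 = -1201829$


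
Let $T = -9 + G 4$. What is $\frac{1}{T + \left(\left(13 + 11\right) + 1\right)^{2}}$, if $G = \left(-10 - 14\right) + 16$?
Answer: $\frac{1}{584} \approx 0.0017123$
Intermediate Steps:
$G = -8$ ($G = -24 + 16 = -8$)
$T = -41$ ($T = -9 - 32 = -41$)
$\frac{1}{T + \left(\left(13 + 11\right) + 1\right)^{2}} = \frac{1}{-41 + \left(\left(13 + 11\right) + 1\right)^{2}} = \frac{1}{-41 + \left(24 + 1\right)^{2}} = \frac{1}{-41 + 25^{2}} = \frac{1}{-41 + 625} = \frac{1}{584}$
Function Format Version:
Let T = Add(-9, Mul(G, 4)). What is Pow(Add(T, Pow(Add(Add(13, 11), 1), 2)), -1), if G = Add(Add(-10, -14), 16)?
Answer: Rational(1, 584) ≈ 0.0017123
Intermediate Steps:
G = -8 (G = Add(-24, 16) = -8)
T = -41 (T = Add(-9, Mul(-8, 4)) = Add(-9, -32) = -41)
Pow(Add(T, Pow(Add(Add(13, 11), 1), 2)), -1) = Pow(Add(-41, Pow(Add(Add(13, 11), 1), 2)), -1) = Pow(Add(-41, Pow(Add(24, 1), 2)), -1) = Pow(Add(-41, Pow(25, 2)), -1) = Pow(Add(-41, 625), -1) = Pow(584, -1) = Rational(1, 584)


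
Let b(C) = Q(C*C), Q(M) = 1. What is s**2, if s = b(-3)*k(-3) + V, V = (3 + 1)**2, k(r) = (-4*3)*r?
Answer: 2704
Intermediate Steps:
b(C) = 1
k(r) = -12*r
V = 16 (V = 4**2 = 16)
s = 52 (s = 1*(-12*(-3)) + 16 = 1*36 + 16 = 36 + 16 = 52)
s**2 = 52**2 = 2704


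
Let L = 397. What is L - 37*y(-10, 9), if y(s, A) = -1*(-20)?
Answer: -343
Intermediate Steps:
y(s, A) = 20
L - 37*y(-10, 9) = 397 - 37*20 = 397 - 740 = -343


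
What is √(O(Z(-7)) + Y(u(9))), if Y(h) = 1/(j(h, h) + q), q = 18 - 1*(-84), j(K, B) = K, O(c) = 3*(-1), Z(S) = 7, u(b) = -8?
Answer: I*√26414/94 ≈ 1.729*I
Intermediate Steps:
O(c) = -3
q = 102 (q = 18 + 84 = 102)
Y(h) = 1/(102 + h) (Y(h) = 1/(h + 102) = 1/(102 + h))
√(O(Z(-7)) + Y(u(9))) = √(-3 + 1/(102 - 8)) = √(-3 + 1/94) = √(-281/94) = I*√26414/94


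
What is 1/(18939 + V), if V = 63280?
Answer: 1/82219 ≈ 1.2163e-5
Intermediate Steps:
1/(18939 + V) = 1/(18939 + 63280) = 1/82219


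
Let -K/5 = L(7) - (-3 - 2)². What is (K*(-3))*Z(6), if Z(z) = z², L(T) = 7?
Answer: -9720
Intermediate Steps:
K = 90 (K = -5*(7 - (-3 - 2)²) = -5*(7 - 1*(-5)²) = -5*(7 - 1*25) = -5*(7 - 25) = -5*(-18) = 90)
(K*(-3))*Z(6) = (90*(-3))*6² = -270*36 = -9720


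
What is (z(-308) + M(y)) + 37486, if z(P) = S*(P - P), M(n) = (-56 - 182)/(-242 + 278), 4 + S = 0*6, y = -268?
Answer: 674629/18 ≈ 37479.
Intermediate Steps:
S = -4 (S = -4 + 0*6 = -4 + 0 = -4)
M(n) = -119/18 (M(n) = -238/36 = -238*1/36 = -119/18)
z(P) = 0 (z(P) = -4*(P - P) = -4*0 = 0)
(z(-308) + M(y)) + 37486 = (0 - 119/18) + 37486 = -119/18 + 37486 = 674629/18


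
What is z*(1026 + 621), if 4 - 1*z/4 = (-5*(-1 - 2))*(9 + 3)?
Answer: -1159488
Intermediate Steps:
z = -704 (z = 16 - 4*(-5*(-1 - 2))*(9 + 3) = 16 - 4*(-5*(-3))*12 = 16 - 60*12 = 16 - 4*180 = 16 - 720 = -704)
z*(1026 + 621) = -704*(1026 + 621) = -704*1647 = -1159488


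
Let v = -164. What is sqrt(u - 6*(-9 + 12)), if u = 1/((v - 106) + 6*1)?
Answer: 7*I*sqrt(6402)/132 ≈ 4.2431*I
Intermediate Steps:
u = -1/264 (u = 1/((-164 - 106) + 6*1) = 1/(-270 + 6) = 1/(-264) = -1/264 ≈ -0.0037879)
sqrt(u - 6*(-9 + 12)) = sqrt(-1/264 - 6*(-9 + 12)) = sqrt(-1/264 - 6*3) = sqrt(-1/264 - 18) = sqrt(-4753/264) = 7*I*sqrt(6402)/132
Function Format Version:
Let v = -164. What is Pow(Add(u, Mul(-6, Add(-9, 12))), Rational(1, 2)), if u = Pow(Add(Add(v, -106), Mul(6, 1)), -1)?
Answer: Mul(Rational(7, 132), I, Pow(6402, Rational(1, 2))) ≈ Mul(4.2431, I)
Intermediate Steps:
u = Rational(-1, 264) (u = Pow(Add(Add(-164, -106), Mul(6, 1)), -1) = Pow(Add(-270, 6), -1) = Pow(-264, -1) = Rational(-1, 264) ≈ -0.0037879)
Pow(Add(u, Mul(-6, Add(-9, 12))), Rational(1, 2)) = Pow(Add(Rational(-1, 264), Mul(-6, Add(-9, 12))), Rational(1, 2)) = Pow(Add(Rational(-1, 264), Mul(-6, 3)), Rational(1, 2)) = Pow(Add(Rational(-1, 264), -18), Rational(1, 2)) = Pow(Rational(-4753, 264), Rational(1, 2)) = Mul(Rational(7, 132), I, Pow(6402, Rational(1, 2)))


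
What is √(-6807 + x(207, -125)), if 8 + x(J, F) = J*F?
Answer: I*√32690 ≈ 180.8*I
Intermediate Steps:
x(J, F) = -8 + F*J (x(J, F) = -8 + J*F = -8 + F*J)
√(-6807 + x(207, -125)) = √(-6807 + (-8 - 125*207)) = √(-6807 + (-8 - 25875)) = √(-6807 - 25883) = √(-32690) = I*√32690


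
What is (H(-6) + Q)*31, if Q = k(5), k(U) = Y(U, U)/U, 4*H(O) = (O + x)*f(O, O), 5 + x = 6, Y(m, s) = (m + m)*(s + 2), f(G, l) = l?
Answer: 1333/2 ≈ 666.50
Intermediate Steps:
Y(m, s) = 2*m*(2 + s) (Y(m, s) = (2*m)*(2 + s) = 2*m*(2 + s))
x = 1 (x = -5 + 6 = 1)
H(O) = O*(1 + O)/4 (H(O) = ((O + 1)*O)/4 = ((1 + O)*O)/4 = (O*(1 + O))/4 = O*(1 + O)/4)
k(U) = 4 + 2*U (k(U) = (2*U*(2 + U))/U = 4 + 2*U)
Q = 14 (Q = 4 + 2*5 = 4 + 10 = 14)
(H(-6) + Q)*31 = ((¼)*(-6)*(1 - 6) + 14)*31 = ((¼)*(-6)*(-5) + 14)*31 = (15/2 + 14)*31 = (43/2)*31 = 1333/2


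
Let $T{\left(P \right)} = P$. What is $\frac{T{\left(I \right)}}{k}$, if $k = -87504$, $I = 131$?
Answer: $- \frac{131}{87504} \approx -0.0014971$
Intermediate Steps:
$\frac{T{\left(I \right)}}{k} = \frac{131}{-87504} = 131 \left(- \frac{1}{87504}\right) = - \frac{131}{87504}$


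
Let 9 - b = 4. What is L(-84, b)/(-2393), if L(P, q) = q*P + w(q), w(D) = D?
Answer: 415/2393 ≈ 0.17342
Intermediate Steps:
b = 5 (b = 9 - 1*4 = 9 - 4 = 5)
L(P, q) = q + P*q (L(P, q) = q*P + q = P*q + q = q + P*q)
L(-84, b)/(-2393) = (5*(1 - 84))/(-2393) = (5*(-83))*(-1/2393) = -415*(-1/2393) = 415/2393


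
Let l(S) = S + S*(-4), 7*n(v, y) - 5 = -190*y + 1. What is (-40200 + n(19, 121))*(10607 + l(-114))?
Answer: -3332700416/7 ≈ -4.7610e+8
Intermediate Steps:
n(v, y) = 6/7 - 190*y/7 (n(v, y) = 5/7 + (-190*y + 1)/7 = 5/7 + (1 - 190*y)/7 = 5/7 + (⅐ - 190*y/7) = 6/7 - 190*y/7)
l(S) = -3*S (l(S) = S - 4*S = -3*S)
(-40200 + n(19, 121))*(10607 + l(-114)) = (-40200 + (6/7 - 190/7*121))*(10607 - 3*(-114)) = (-40200 + (6/7 - 22990/7))*(10607 + 342) = (-40200 - 22984/7)*10949 = -304384/7*10949 = -3332700416/7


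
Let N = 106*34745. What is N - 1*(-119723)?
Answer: 3802693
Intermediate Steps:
N = 3682970
N - 1*(-119723) = 3682970 - 1*(-119723) = 3682970 + 119723 = 3802693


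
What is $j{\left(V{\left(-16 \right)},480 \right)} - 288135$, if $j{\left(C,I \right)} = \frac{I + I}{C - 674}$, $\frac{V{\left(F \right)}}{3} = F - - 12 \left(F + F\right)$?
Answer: $- \frac{269982975}{937} \approx -2.8814 \cdot 10^{5}$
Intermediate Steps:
$V{\left(F \right)} = 75 F$ ($V{\left(F \right)} = 3 \left(F - - 12 \left(F + F\right)\right) = 3 \left(F - - 12 \cdot 2 F\right) = 3 \left(F - - 24 F\right) = 3 \left(F + 24 F\right) = 3 \cdot 25 F = 75 F$)
$j{\left(C,I \right)} = \frac{2 I}{-674 + C}$
$j{\left(V{\left(-16 \right)},480 \right)} - 288135 = 2 \cdot 480 \frac{1}{-674 + 75 \left(-16\right)} - 288135 = 2 \cdot 480 \frac{1}{-674 - 1200} - 288135 = 2 \cdot 480 \frac{1}{-1874} - 288135 = 2 \cdot 480 \left(- \frac{1}{1874}\right) - 288135 = - \frac{480}{937} - 288135 = - \frac{269982975}{937}$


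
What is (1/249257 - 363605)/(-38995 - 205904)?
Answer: 10070121276/6782532227 ≈ 1.4847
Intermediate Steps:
(1/249257 - 363605)/(-38995 - 205904) = (1/249257 - 363605)/(-244899) = -90631091484/249257*(-1/244899) = 10070121276/6782532227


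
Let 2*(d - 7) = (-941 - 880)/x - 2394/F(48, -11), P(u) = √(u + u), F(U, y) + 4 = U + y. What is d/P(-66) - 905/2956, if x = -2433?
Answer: -905/2956 + 171869*I*√33/392524 ≈ -0.30616 + 2.5153*I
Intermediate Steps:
F(U, y) = -4 + U + y (F(U, y) = -4 + (U + y) = -4 + U + y)
P(u) = √2*√u (P(u) = √(2*u) = √2*√u)
d = -515607/17842 (d = 7 + ((-941 - 880)/(-2433) - 2394/(-4 + 48 - 11))/2 = 7 + (-1821*(-1/2433) - 2394/33)/2 = 7 + (607/811 - 2394*1/33)/2 = 7 + (607/811 - 798/11)/2 = 7 + (½)*(-640501/8921) = 7 - 640501/17842 = -515607/17842 ≈ -28.898)
d/P(-66) - 905/2956 = -515607*(-I*√33/66)/17842 - 905/2956 = -(-171869)*I*√33/392524 - 905/2956 = 171869*I*√33/392524 - 905/2956 = -905/2956 + 171869*I*√33/392524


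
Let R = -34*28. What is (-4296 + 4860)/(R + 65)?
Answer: -564/887 ≈ -0.63585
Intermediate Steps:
R = -952
(-4296 + 4860)/(R + 65) = (-4296 + 4860)/(-952 + 65) = 564/(-887) = 564*(-1/887) = -564/887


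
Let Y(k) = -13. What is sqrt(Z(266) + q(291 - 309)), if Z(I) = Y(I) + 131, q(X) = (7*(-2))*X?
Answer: sqrt(370) ≈ 19.235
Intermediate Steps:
q(X) = -14*X
Z(I) = 118 (Z(I) = -13 + 131 = 118)
sqrt(Z(266) + q(291 - 309)) = sqrt(118 - 14*(291 - 309)) = sqrt(118 - 14*(-18)) = sqrt(118 + 252) = sqrt(370)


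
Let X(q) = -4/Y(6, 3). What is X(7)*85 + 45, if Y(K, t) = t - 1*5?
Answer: 215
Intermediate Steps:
Y(K, t) = -5 + t (Y(K, t) = t - 5 = -5 + t)
X(q) = 2 (X(q) = -4/(-5 + 3) = -4/(-2) = -4*(-½) = 2)
X(7)*85 + 45 = 2*85 + 45 = 170 + 45 = 215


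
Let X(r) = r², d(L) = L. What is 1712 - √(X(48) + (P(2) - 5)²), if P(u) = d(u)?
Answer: 1712 - 3*√257 ≈ 1663.9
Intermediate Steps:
P(u) = u
1712 - √(X(48) + (P(2) - 5)²) = 1712 - √(48² + (2 - 5)²) = 1712 - √(2304 + (-3)²) = 1712 - √(2304 + 9) = 1712 - √2313 = 1712 - 3*√257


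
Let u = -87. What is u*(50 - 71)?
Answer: 1827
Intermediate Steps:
u*(50 - 71) = -87*(50 - 71) = -87*(-21) = 1827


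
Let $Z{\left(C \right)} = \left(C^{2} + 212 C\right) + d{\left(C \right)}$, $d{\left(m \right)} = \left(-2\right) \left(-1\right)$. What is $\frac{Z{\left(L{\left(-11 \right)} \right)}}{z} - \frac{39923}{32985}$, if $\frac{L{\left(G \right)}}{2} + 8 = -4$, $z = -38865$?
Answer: $- \frac{93523003}{85464135} \approx -1.0943$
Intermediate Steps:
$d{\left(m \right)} = 2$
$L{\left(G \right)} = -24$ ($L{\left(G \right)} = -16 + 2 \left(-4\right) = -16 - 8 = -24$)
$Z{\left(C \right)} = 2 + C^{2} + 212 C$ ($Z{\left(C \right)} = \left(C^{2} + 212 C\right) + 2 = 2 + C^{2} + 212 C$)
$\frac{Z{\left(L{\left(-11 \right)} \right)}}{z} - \frac{39923}{32985} = \frac{2 + \left(-24\right)^{2} + 212 \left(-24\right)}{-38865} - \frac{39923}{32985} = \left(2 + 576 - 5088\right) \left(- \frac{1}{38865}\right) - \frac{39923}{32985} = \left(-4510\right) \left(- \frac{1}{38865}\right) - \frac{39923}{32985} = \frac{902}{7773} - \frac{39923}{32985} = - \frac{93523003}{85464135}$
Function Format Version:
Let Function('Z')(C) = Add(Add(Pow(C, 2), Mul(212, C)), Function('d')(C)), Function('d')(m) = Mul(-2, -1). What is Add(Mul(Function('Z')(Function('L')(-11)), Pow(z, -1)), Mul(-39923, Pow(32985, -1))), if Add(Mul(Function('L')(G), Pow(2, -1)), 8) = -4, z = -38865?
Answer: Rational(-93523003, 85464135) ≈ -1.0943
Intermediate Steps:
Function('d')(m) = 2
Function('L')(G) = -24 (Function('L')(G) = Add(-16, Mul(2, -4)) = Add(-16, -8) = -24)
Function('Z')(C) = Add(2, Pow(C, 2), Mul(212, C)) (Function('Z')(C) = Add(Add(Pow(C, 2), Mul(212, C)), 2) = Add(2, Pow(C, 2), Mul(212, C)))
Add(Mul(Function('Z')(Function('L')(-11)), Pow(z, -1)), Mul(-39923, Pow(32985, -1))) = Add(Mul(Add(2, Pow(-24, 2), Mul(212, -24)), Pow(-38865, -1)), Mul(-39923, Pow(32985, -1))) = Add(Mul(Add(2, 576, -5088), Rational(-1, 38865)), Mul(-39923, Rational(1, 32985))) = Add(Mul(-4510, Rational(-1, 38865)), Rational(-39923, 32985)) = Add(Rational(902, 7773), Rational(-39923, 32985)) = Rational(-93523003, 85464135)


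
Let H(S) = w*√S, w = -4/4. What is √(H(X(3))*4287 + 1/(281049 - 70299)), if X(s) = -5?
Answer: √(8430 - 7616380657500*I*√5)/42150 ≈ 69.232 - 69.232*I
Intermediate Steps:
w = -1 (w = -4*¼ = -1)
H(S) = -√S
√(H(X(3))*4287 + 1/(281049 - 70299)) = √(-√(-5)*4287 + 1/(281049 - 70299)) = √(-I*√5*4287 + 1/210750) = √(-4287*I*√5 + 1/210750) = √(1/210750 - 4287*I*√5)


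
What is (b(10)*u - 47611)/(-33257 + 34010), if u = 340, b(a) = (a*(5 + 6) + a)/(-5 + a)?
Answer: -39451/753 ≈ -52.392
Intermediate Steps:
b(a) = 12*a/(-5 + a) (b(a) = (a*11 + a)/(-5 + a) = (11*a + a)/(-5 + a) = (12*a)/(-5 + a) = 12*a/(-5 + a))
(b(10)*u - 47611)/(-33257 + 34010) = ((12*10/(-5 + 10))*340 - 47611)/(-33257 + 34010) = ((12*10/5)*340 - 47611)/753 = ((12*10*(1/5))*340 - 47611)*(1/753) = (24*340 - 47611)*(1/753) = (8160 - 47611)*(1/753) = -39451*1/753 = -39451/753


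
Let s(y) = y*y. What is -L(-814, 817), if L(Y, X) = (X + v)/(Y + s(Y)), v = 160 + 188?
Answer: -1165/661782 ≈ -0.0017604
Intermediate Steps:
s(y) = y²
v = 348
L(Y, X) = (348 + X)/(Y + Y²) (L(Y, X) = (X + 348)/(Y + Y²) = (348 + X)/(Y + Y²))
-L(-814, 817) = -(348 + 817)/((-814)*(1 - 814)) = -(-1)*1165/(814*(-813)) = -(-1)*(-1)*1165/(814*813) = -1*1165/661782 = -1165/661782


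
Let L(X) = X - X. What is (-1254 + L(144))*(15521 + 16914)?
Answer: -40673490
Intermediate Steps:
L(X) = 0
(-1254 + L(144))*(15521 + 16914) = (-1254 + 0)*(15521 + 16914) = -1254*32435 = -40673490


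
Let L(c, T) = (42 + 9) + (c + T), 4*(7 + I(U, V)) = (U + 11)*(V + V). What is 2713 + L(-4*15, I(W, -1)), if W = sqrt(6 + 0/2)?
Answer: 5383/2 - sqrt(6)/2 ≈ 2690.3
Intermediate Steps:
W = sqrt(6) (W = sqrt(6 + 0*(1/2)) = sqrt(6 + 0) = sqrt(6) ≈ 2.4495)
I(U, V) = -7 + V*(11 + U)/2 (I(U, V) = -7 + ((U + 11)*(V + V))/4 = -7 + ((11 + U)*(2*V))/4 = -7 + (2*V*(11 + U))/4 = -7 + V*(11 + U)/2)
L(c, T) = 51 + T + c (L(c, T) = 51 + (T + c) = 51 + T + c)
2713 + L(-4*15, I(W, -1)) = 2713 + (51 + (-7 + (11/2)*(-1) + (1/2)*sqrt(6)*(-1)) - 4*15) = 2713 + (51 + (-7 - 11/2 - sqrt(6)/2) - 60) = 2713 + (51 + (-25/2 - sqrt(6)/2) - 60) = 2713 + (-43/2 - sqrt(6)/2) = 5383/2 - sqrt(6)/2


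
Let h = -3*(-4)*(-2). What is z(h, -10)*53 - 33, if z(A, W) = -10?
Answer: -563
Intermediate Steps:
h = -24 (h = 12*(-2) = -24)
z(h, -10)*53 - 33 = -10*53 - 33 = -530 - 33 = -563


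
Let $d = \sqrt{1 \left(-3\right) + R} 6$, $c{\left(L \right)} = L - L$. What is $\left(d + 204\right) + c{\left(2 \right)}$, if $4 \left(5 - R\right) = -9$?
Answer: $204 + 3 \sqrt{17} \approx 216.37$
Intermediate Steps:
$R = \frac{29}{4}$ ($R = 5 - - \frac{9}{4} = 5 + \frac{9}{4} = \frac{29}{4} \approx 7.25$)
$c{\left(L \right)} = 0$
$d = 3 \sqrt{17}$ ($d = \sqrt{1 \left(-3\right) + \frac{29}{4}} \cdot 6 = \sqrt{-3 + \frac{29}{4}} \cdot 6 = \sqrt{\frac{17}{4}} \cdot 6 = \frac{\sqrt{17}}{2} \cdot 6 = 3 \sqrt{17} \approx 12.369$)
$\left(d + 204\right) + c{\left(2 \right)} = \left(3 \sqrt{17} + 204\right) + 0 = \left(204 + 3 \sqrt{17}\right) + 0 = 204 + 3 \sqrt{17}$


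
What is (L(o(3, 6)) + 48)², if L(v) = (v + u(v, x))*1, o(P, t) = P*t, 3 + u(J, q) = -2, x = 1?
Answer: 3721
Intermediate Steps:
u(J, q) = -5 (u(J, q) = -3 - 2 = -5)
L(v) = -5 + v (L(v) = (v - 5)*1 = (-5 + v)*1 = -5 + v)
(L(o(3, 6)) + 48)² = ((-5 + 3*6) + 48)² = ((-5 + 18) + 48)² = (13 + 48)² = 61² = 3721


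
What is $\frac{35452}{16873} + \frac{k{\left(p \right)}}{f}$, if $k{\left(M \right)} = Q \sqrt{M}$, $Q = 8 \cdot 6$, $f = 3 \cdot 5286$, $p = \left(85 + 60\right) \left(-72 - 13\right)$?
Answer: $\frac{35452}{16873} + \frac{40 i \sqrt{493}}{2643} \approx 2.1011 + 0.33604 i$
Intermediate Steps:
$p = -12325$ ($p = 145 \left(-85\right) = -12325$)
$f = 15858$
$Q = 48$
$k{\left(M \right)} = 48 \sqrt{M}$
$\frac{35452}{16873} + \frac{k{\left(p \right)}}{f} = \frac{35452}{16873} + \frac{48 \sqrt{-12325}}{15858} = 35452 \cdot \frac{1}{16873} + 48 \cdot 5 i \sqrt{493} \cdot \frac{1}{15858} = \frac{35452}{16873} + 240 i \sqrt{493} \cdot \frac{1}{15858} = \frac{35452}{16873} + \frac{40 i \sqrt{493}}{2643}$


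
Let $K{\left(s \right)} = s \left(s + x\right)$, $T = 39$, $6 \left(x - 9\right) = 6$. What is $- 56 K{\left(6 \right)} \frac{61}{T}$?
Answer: $- \frac{109312}{13} \approx -8408.6$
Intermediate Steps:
$x = 10$ ($x = 9 + \frac{1}{6} \cdot 6 = 9 + 1 = 10$)
$K{\left(s \right)} = s \left(10 + s\right)$ ($K{\left(s \right)} = s \left(s + 10\right) = s \left(10 + s\right)$)
$- 56 K{\left(6 \right)} \frac{61}{T} = - 56 \cdot 6 \left(10 + 6\right) \frac{61}{39} = - 56 \cdot 6 \cdot 16 \cdot 61 \cdot \frac{1}{39} = \left(-56\right) 96 \cdot \frac{61}{39} = \left(-5376\right) \frac{61}{39} = - \frac{109312}{13}$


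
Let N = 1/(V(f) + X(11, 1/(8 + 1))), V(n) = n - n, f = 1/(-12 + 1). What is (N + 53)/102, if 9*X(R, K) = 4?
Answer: 13/24 ≈ 0.54167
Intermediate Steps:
X(R, K) = 4/9 (X(R, K) = (⅑)*4 = 4/9)
f = -1/11 (f = 1/(-11) = -1/11 ≈ -0.090909)
V(n) = 0
N = 9/4 (N = 1/(0 + 4/9) = 1/(4/9) = 9/4 ≈ 2.2500)
(N + 53)/102 = (9/4 + 53)/102 = (1/102)*(221/4) = 13/24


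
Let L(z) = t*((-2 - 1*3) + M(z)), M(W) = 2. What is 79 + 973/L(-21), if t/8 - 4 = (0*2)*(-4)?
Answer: 6611/96 ≈ 68.865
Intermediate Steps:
t = 32 (t = 32 + 8*((0*2)*(-4)) = 32 + 8*(0*(-4)) = 32 + 8*0 = 32 + 0 = 32)
L(z) = -96 (L(z) = 32*((-2 - 1*3) + 2) = 32*((-2 - 3) + 2) = 32*(-5 + 2) = 32*(-3) = -96)
79 + 973/L(-21) = 79 + 973/(-96) = 79 + 973*(-1/96) = 79 - 973/96 = 6611/96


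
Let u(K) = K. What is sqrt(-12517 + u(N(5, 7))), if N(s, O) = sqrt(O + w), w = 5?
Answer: sqrt(-12517 + 2*sqrt(3)) ≈ 111.86*I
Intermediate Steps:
N(s, O) = sqrt(5 + O) (N(s, O) = sqrt(O + 5) = sqrt(5 + O))
sqrt(-12517 + u(N(5, 7))) = sqrt(-12517 + sqrt(5 + 7)) = sqrt(-12517 + sqrt(12)) = sqrt(-12517 + 2*sqrt(3))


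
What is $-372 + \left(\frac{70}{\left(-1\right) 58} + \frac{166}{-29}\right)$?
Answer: $- \frac{10989}{29} \approx -378.93$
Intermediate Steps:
$-372 + \left(\frac{70}{\left(-1\right) 58} + \frac{166}{-29}\right) = -372 + \left(\frac{70}{-58} + 166 \left(- \frac{1}{29}\right)\right) = -372 + \left(70 \left(- \frac{1}{58}\right) - \frac{166}{29}\right) = -372 - \frac{201}{29} = - \frac{10989}{29}$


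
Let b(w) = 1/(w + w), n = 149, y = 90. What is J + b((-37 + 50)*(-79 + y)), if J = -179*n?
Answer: -7627905/286 ≈ -26671.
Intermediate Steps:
J = -26671 (J = -179*149 = -26671)
b(w) = 1/(2*w)
J + b((-37 + 50)*(-79 + y)) = -26671 + 1/(2*(((-37 + 50)*(-79 + 90)))) = -26671 + 1/(2*((13*11))) = -26671 + (1/2)/143 = -26671 + (1/2)*(1/143) = -26671 + 1/286 = -7627905/286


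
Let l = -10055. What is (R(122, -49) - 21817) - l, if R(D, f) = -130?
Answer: -11892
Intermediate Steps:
(R(122, -49) - 21817) - l = (-130 - 21817) - 1*(-10055) = -21947 + 10055 = -11892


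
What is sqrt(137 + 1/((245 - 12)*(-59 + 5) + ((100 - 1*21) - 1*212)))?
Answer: sqrt(22148945110)/12715 ≈ 11.705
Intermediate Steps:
sqrt(137 + 1/((245 - 12)*(-59 + 5) + ((100 - 1*21) - 1*212))) = sqrt(137 + 1/(233*(-54) + ((100 - 21) - 212))) = sqrt(137 + 1/(-12582 + (79 - 212))) = sqrt(137 + 1/(-12582 - 133)) = sqrt(137 + 1/(-12715)) = sqrt(137 - 1/12715) = sqrt(1741954/12715) = sqrt(22148945110)/12715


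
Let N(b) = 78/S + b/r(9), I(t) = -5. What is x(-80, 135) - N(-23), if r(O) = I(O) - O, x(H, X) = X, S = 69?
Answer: 42577/322 ≈ 132.23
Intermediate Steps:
r(O) = -5 - O
N(b) = 26/23 - b/14 (N(b) = 78/69 + b/(-5 - 1*9) = 78*(1/69) + b/(-5 - 9) = 26/23 + b/(-14) = 26/23 + b*(-1/14) = 26/23 - b/14)
x(-80, 135) - N(-23) = 135 - (26/23 - 1/14*(-23)) = 135 - (26/23 + 23/14) = 135 - 1*893/322 = 135 - 893/322 = 42577/322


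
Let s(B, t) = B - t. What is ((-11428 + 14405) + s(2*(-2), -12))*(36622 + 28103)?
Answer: 193204125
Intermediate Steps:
((-11428 + 14405) + s(2*(-2), -12))*(36622 + 28103) = ((-11428 + 14405) + (2*(-2) - 1*(-12)))*(36622 + 28103) = (2977 + (-4 + 12))*64725 = (2977 + 8)*64725 = 2985*64725 = 193204125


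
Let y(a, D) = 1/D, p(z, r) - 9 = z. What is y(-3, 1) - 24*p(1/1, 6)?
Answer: -239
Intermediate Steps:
p(z, r) = 9 + z
y(-3, 1) - 24*p(1/1, 6) = 1/1 - 24*(9 + 1/1) = 1 - 24*(9 + 1) = 1 - 24*10 = 1 - 240 = -239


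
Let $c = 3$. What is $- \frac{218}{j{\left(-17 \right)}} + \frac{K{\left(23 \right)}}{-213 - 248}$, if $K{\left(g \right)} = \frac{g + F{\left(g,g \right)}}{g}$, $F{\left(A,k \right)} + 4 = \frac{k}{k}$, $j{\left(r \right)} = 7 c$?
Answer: $- \frac{2311874}{222663} \approx -10.383$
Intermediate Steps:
$j{\left(r \right)} = 21$ ($j{\left(r \right)} = 7 \cdot 3 = 21$)
$F{\left(A,k \right)} = -3$ ($F{\left(A,k \right)} = -4 + \frac{k}{k} = -4 + 1 = -3$)
$K{\left(g \right)} = \frac{-3 + g}{g}$ ($K{\left(g \right)} = \frac{g - 3}{g} = \frac{-3 + g}{g}$)
$- \frac{218}{j{\left(-17 \right)}} + \frac{K{\left(23 \right)}}{-213 - 248} = - \frac{218}{21} + \frac{\frac{1}{23} \left(-3 + 23\right)}{-213 - 248} = \left(-218\right) \frac{1}{21} + \frac{\frac{1}{23} \cdot 20}{-213 - 248} = - \frac{218}{21} + \frac{20}{23 \left(-461\right)} = - \frac{218}{21} + \frac{20}{23} \left(- \frac{1}{461}\right) = - \frac{218}{21} - \frac{20}{10603} = - \frac{2311874}{222663}$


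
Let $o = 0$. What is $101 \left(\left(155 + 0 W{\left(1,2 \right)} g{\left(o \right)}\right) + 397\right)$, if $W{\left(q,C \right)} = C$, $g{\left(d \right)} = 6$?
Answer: $55752$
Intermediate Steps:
$101 \left(\left(155 + 0 W{\left(1,2 \right)} g{\left(o \right)}\right) + 397\right) = 101 \left(\left(155 + 0 \cdot 2 \cdot 6\right) + 397\right) = 101 \left(\left(155 + 0 \cdot 6\right) + 397\right) = 101 \left(\left(155 + 0\right) + 397\right) = 101 \left(155 + 397\right) = 101 \cdot 552 = 55752$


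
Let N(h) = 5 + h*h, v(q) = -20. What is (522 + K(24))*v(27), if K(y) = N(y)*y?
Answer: -289320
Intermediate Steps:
N(h) = 5 + h²
K(y) = y*(5 + y²) (K(y) = (5 + y²)*y = y*(5 + y²))
(522 + K(24))*v(27) = (522 + 24*(5 + 24²))*(-20) = (522 + 24*(5 + 576))*(-20) = (522 + 24*581)*(-20) = (522 + 13944)*(-20) = 14466*(-20) = -289320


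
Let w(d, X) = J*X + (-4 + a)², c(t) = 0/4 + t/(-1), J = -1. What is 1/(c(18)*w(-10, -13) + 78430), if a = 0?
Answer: 1/77908 ≈ 1.2836e-5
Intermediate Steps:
c(t) = -t (c(t) = 0*(¼) + t*(-1) = 0 - t = -t)
w(d, X) = 16 - X (w(d, X) = -X + (-4 + 0)² = -X + (-4)² = -X + 16 = 16 - X)
1/(c(18)*w(-10, -13) + 78430) = 1/((-1*18)*(16 - 1*(-13)) + 78430) = 1/(-18*(16 + 13) + 78430) = 1/(-18*29 + 78430) = 1/(-522 + 78430) = 1/77908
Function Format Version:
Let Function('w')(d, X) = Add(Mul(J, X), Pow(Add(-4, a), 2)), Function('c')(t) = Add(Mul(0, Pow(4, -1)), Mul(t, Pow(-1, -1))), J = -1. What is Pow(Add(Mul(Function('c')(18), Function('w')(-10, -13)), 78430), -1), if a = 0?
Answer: Rational(1, 77908) ≈ 1.2836e-5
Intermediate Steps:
Function('c')(t) = Mul(-1, t) (Function('c')(t) = Add(Mul(0, Rational(1, 4)), Mul(t, -1)) = Add(0, Mul(-1, t)) = Mul(-1, t))
Function('w')(d, X) = Add(16, Mul(-1, X)) (Function('w')(d, X) = Add(Mul(-1, X), Pow(Add(-4, 0), 2)) = Add(Mul(-1, X), Pow(-4, 2)) = Add(Mul(-1, X), 16) = Add(16, Mul(-1, X)))
Pow(Add(Mul(Function('c')(18), Function('w')(-10, -13)), 78430), -1) = Pow(Add(Mul(Mul(-1, 18), Add(16, Mul(-1, -13))), 78430), -1) = Pow(Add(Mul(-18, Add(16, 13)), 78430), -1) = Pow(Add(Mul(-18, 29), 78430), -1) = Pow(Add(-522, 78430), -1) = Pow(77908, -1) = Rational(1, 77908)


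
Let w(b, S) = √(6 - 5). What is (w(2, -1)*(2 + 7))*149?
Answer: 1341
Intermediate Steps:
w(b, S) = 1 (w(b, S) = √1 = 1)
(w(2, -1)*(2 + 7))*149 = (1*(2 + 7))*149 = (1*9)*149 = 9*149 = 1341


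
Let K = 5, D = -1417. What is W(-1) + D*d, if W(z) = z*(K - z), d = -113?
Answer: 160115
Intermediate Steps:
W(z) = z*(5 - z)
W(-1) + D*d = -(5 - 1*(-1)) - 1417*(-113) = -(5 + 1) + 160121 = -1*6 + 160121 = -6 + 160121 = 160115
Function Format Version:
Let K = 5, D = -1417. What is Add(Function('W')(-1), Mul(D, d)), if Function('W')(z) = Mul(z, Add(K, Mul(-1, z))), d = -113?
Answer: 160115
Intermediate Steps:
Function('W')(z) = Mul(z, Add(5, Mul(-1, z)))
Add(Function('W')(-1), Mul(D, d)) = Add(Mul(-1, Add(5, Mul(-1, -1))), Mul(-1417, -113)) = Add(Mul(-1, Add(5, 1)), 160121) = Add(Mul(-1, 6), 160121) = Add(-6, 160121) = 160115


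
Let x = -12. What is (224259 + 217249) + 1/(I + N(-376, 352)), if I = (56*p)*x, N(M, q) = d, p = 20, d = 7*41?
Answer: 5807154723/13153 ≈ 4.4151e+5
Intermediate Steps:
d = 287
N(M, q) = 287
I = -13440 (I = (56*20)*(-12) = 1120*(-12) = -13440)
(224259 + 217249) + 1/(I + N(-376, 352)) = (224259 + 217249) + 1/(-13440 + 287) = 441508 + 1/(-13153) = 441508 - 1/13153 = 5807154723/13153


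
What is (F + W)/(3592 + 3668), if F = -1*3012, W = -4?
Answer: -754/1815 ≈ -0.41543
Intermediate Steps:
F = -3012
(F + W)/(3592 + 3668) = (-3012 - 4)/(3592 + 3668) = -3016/7260 = -3016*1/7260 = -754/1815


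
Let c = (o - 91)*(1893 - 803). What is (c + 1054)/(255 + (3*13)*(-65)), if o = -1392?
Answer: 67309/95 ≈ 708.52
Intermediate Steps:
c = -1616470 (c = (-1392 - 91)*(1893 - 803) = -1483*1090 = -1616470)
(c + 1054)/(255 + (3*13)*(-65)) = (-1616470 + 1054)/(255 + (3*13)*(-65)) = -1615416/(255 + 39*(-65)) = -1615416/(255 - 2535) = -1615416/(-2280) = -1615416*(-1/2280) = 67309/95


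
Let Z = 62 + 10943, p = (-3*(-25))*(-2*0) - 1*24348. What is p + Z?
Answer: -13343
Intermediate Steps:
p = -24348 (p = 75*0 - 24348 = 0 - 24348 = -24348)
Z = 11005
p + Z = -24348 + 11005 = -13343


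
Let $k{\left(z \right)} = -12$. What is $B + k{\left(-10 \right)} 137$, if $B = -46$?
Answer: $-1690$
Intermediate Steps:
$B + k{\left(-10 \right)} 137 = -46 - 1644 = -1690$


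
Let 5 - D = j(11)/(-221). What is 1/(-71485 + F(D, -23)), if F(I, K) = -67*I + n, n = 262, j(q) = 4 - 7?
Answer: -221/15814117 ≈ -1.3975e-5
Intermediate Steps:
j(q) = -3
D = 1102/221 (D = 5 - (-3)/(-221) = 5 - (-3)*(-1)/221 = 5 - 1*3/221 = 5 - 3/221 = 1102/221 ≈ 4.9864)
F(I, K) = 262 - 67*I (F(I, K) = -67*I + 262 = 262 - 67*I)
1/(-71485 + F(D, -23)) = 1/(-71485 + (262 - 67*1102/221)) = 1/(-71485 + (262 - 73834/221)) = 1/(-71485 - 15932/221) = 1/(-15814117/221) = -221/15814117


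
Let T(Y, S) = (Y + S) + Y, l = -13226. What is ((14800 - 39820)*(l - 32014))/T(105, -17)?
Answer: 1131904800/193 ≈ 5.8648e+6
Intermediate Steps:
T(Y, S) = S + 2*Y (T(Y, S) = (S + Y) + Y = S + 2*Y)
((14800 - 39820)*(l - 32014))/T(105, -17) = ((14800 - 39820)*(-13226 - 32014))/(-17 + 2*105) = (-25020*(-45240))/(-17 + 210) = 1131904800/193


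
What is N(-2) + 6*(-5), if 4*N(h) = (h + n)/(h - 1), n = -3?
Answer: -355/12 ≈ -29.583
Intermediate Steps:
N(h) = (-3 + h)/(4*(-1 + h)) (N(h) = ((h - 3)/(h - 1))/4 = ((-3 + h)/(-1 + h))/4 = (-3 + h)/(4*(-1 + h)))
N(-2) + 6*(-5) = (-3 - 2)/(4*(-1 - 2)) + 6*(-5) = (1/4)*(-5)/(-3) - 30 = (1/4)*(-1/3)*(-5) - 30 = 5/12 - 30 = -355/12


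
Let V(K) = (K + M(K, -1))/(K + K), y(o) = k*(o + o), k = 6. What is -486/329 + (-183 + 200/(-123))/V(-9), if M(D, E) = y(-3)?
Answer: -15241412/202335 ≈ -75.328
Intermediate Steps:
y(o) = 12*o (y(o) = 6*(o + o) = 6*(2*o) = 12*o)
M(D, E) = -36 (M(D, E) = 12*(-3) = -36)
V(K) = (-36 + K)/(2*K) (V(K) = (K - 36)/(K + K) = (-36 + K)/((2*K)) = (-36 + K)*(1/(2*K)) = (-36 + K)/(2*K))
-486/329 + (-183 + 200/(-123))/V(-9) = -486/329 + (-183 + 200/(-123))/(((½)*(-36 - 9)/(-9))) = -486*1/329 + (-183 + 200*(-1/123))/(((½)*(-⅑)*(-45))) = -486/329 + (-183 - 200/123)/(5/2) = -486/329 - 22709/123*⅖ = -486/329 - 45418/615 = -15241412/202335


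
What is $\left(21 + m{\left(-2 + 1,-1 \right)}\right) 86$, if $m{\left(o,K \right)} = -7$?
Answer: $1204$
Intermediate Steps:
$\left(21 + m{\left(-2 + 1,-1 \right)}\right) 86 = \left(21 - 7\right) 86 = 14 \cdot 86 = 1204$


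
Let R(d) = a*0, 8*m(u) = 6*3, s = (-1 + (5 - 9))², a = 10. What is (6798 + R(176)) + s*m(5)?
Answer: 27417/4 ≈ 6854.3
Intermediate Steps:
s = 25 (s = (-1 - 4)² = (-5)² = 25)
m(u) = 9/4 (m(u) = (6*3)/8 = (⅛)*18 = 9/4)
R(d) = 0 (R(d) = 10*0 = 0)
(6798 + R(176)) + s*m(5) = (6798 + 0) + 25*(9/4) = 6798 + 225/4 = 27417/4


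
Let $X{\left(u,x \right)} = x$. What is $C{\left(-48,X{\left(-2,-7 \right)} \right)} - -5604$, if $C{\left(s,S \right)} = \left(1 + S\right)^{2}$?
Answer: $5640$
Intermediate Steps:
$C{\left(-48,X{\left(-2,-7 \right)} \right)} - -5604 = \left(1 - 7\right)^{2} - -5604 = \left(-6\right)^{2} + 5604 = 36 + 5604 = 5640$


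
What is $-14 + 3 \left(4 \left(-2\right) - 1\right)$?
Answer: $-41$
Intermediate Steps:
$-14 + 3 \left(4 \left(-2\right) - 1\right) = -14 + 3 \left(-8 - 1\right) = -14 + 3 \left(-9\right) = -14 - 27 = -41$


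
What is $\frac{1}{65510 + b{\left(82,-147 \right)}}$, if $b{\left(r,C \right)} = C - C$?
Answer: $\frac{1}{65510} \approx 1.5265 \cdot 10^{-5}$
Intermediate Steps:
$b{\left(r,C \right)} = 0$
$\frac{1}{65510 + b{\left(82,-147 \right)}} = \frac{1}{65510 + 0} = \frac{1}{65510}$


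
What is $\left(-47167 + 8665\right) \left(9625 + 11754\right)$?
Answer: $-823134258$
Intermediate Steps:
$\left(-47167 + 8665\right) \left(9625 + 11754\right) = \left(-38502\right) 21379 = -823134258$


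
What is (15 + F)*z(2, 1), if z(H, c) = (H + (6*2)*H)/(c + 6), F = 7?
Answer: 572/7 ≈ 81.714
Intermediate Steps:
z(H, c) = 13*H/(6 + c) (z(H, c) = (H + 12*H)/(6 + c) = (13*H)/(6 + c) = 13*H/(6 + c))
(15 + F)*z(2, 1) = (15 + 7)*(13*2/(6 + 1)) = 22*(13*2/7) = 22*(13*2*(1/7)) = 22*(26/7) = 572/7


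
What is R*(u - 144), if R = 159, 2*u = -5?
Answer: -46587/2 ≈ -23294.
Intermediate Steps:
u = -5/2 (u = (1/2)*(-5) = -5/2 ≈ -2.5000)
R*(u - 144) = 159*(-5/2 - 144) = 159*(-293/2) = -46587/2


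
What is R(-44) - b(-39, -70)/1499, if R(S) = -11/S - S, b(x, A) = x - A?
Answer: 265199/5996 ≈ 44.229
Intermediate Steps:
R(S) = -S - 11/S
R(-44) - b(-39, -70)/1499 = (-1*(-44) - 11/(-44)) - (-39 - 1*(-70))/1499 = (44 - 11*(-1/44)) - (-39 + 70)/1499 = (44 + ¼) - 31/1499 = 177/4 - 1*31/1499 = 177/4 - 31/1499 = 265199/5996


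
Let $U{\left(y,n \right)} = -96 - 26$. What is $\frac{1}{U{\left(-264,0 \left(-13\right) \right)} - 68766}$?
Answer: $- \frac{1}{68888} \approx -1.4516 \cdot 10^{-5}$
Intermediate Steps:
$U{\left(y,n \right)} = -122$
$\frac{1}{U{\left(-264,0 \left(-13\right) \right)} - 68766} = \frac{1}{-122 - 68766} = \frac{1}{-68888} = - \frac{1}{68888}$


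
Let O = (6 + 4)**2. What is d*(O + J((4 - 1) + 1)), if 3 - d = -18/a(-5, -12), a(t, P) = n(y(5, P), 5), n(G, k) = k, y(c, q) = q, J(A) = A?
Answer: 3432/5 ≈ 686.40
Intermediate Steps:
a(t, P) = 5
d = 33/5 (d = 3 - (-18)/5 = 3 - 1*(-18/5) = 3 + 18/5 = 33/5 ≈ 6.6000)
O = 100 (O = 10**2 = 100)
d*(O + J((4 - 1) + 1)) = 33*(100 + ((4 - 1) + 1))/5 = 33*(100 + (3 + 1))/5 = 33*(100 + 4)/5 = (33/5)*104 = 3432/5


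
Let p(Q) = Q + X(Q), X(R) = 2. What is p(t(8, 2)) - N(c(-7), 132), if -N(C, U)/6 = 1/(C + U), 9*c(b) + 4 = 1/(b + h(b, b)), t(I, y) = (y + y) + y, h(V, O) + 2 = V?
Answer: 152408/18943 ≈ 8.0456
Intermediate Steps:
h(V, O) = -2 + V
t(I, y) = 3*y (t(I, y) = 2*y + y = 3*y)
c(b) = -4/9 + 1/(9*(-2 + 2*b)) (c(b) = -4/9 + 1/(9*(b + (-2 + b))) = -4/9 + 1/(9*(-2 + 2*b)))
N(C, U) = -6/(C + U)
p(Q) = 2 + Q (p(Q) = Q + 2 = 2 + Q)
p(t(8, 2)) - N(c(-7), 132) = (2 + 3*2) - (-6)/((9 - 8*(-7))/(18*(-1 - 7)) + 132) = (2 + 6) - (-6)/((1/18)*(9 + 56)/(-8) + 132) = 8 - (-6)/((1/18)*(-1/8)*65 + 132) = 8 - (-6)/(-65/144 + 132) = 8 - (-6)/18943/144 = 8 - (-6)*144/18943 = 8 - 1*(-864/18943) = 8 + 864/18943 = 152408/18943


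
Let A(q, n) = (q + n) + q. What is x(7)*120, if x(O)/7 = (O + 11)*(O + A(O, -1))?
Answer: 302400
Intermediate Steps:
A(q, n) = n + 2*q (A(q, n) = (n + q) + q = n + 2*q)
x(O) = 7*(-1 + 3*O)*(11 + O) (x(O) = 7*((O + 11)*(O + (-1 + 2*O))) = 7*((11 + O)*(-1 + 3*O)) = 7*((-1 + 3*O)*(11 + O)) = 7*(-1 + 3*O)*(11 + O))
x(7)*120 = (-77 + 21*7² + 224*7)*120 = (-77 + 21*49 + 1568)*120 = (-77 + 1029 + 1568)*120 = 2520*120 = 302400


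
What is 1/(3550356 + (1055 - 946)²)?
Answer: 1/3562237 ≈ 2.8072e-7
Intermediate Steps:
1/(3550356 + (1055 - 946)²) = 1/(3550356 + 109²) = 1/(3550356 + 11881) = 1/3562237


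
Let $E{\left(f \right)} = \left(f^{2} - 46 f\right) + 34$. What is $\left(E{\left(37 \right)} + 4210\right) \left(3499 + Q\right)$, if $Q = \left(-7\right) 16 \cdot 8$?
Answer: $10180333$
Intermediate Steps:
$Q = -896$ ($Q = \left(-112\right) 8 = -896$)
$E{\left(f \right)} = 34 + f^{2} - 46 f$
$\left(E{\left(37 \right)} + 4210\right) \left(3499 + Q\right) = \left(\left(34 + 37^{2} - 1702\right) + 4210\right) \left(3499 - 896\right) = \left(\left(34 + 1369 - 1702\right) + 4210\right) 2603 = \left(-299 + 4210\right) 2603 = 3911 \cdot 2603 = 10180333$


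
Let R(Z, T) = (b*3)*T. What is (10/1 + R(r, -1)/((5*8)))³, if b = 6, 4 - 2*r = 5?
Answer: 6967871/8000 ≈ 870.98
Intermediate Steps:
r = -½ (r = 2 - ½*5 = 2 - 5/2 = -½ ≈ -0.50000)
R(Z, T) = 18*T (R(Z, T) = (6*3)*T = 18*T)
(10/1 + R(r, -1)/((5*8)))³ = (10/1 + (18*(-1))/((5*8)))³ = (10*1 - 18/40)³ = (10 - 18*1/40)³ = (10 - 9/20)³ = (191/20)³ = 6967871/8000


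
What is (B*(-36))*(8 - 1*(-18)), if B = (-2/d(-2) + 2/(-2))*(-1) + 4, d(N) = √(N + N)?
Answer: -4680 + 936*I ≈ -4680.0 + 936.0*I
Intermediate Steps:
d(N) = √2*√N (d(N) = √(2*N) = √2*√N)
B = 5 - I (B = (-2*(-I/2) + 2/(-2))*(-1) + 4 = (-2*(-I/2) + 2*(-½))*(-1) + 4 = (-2*(-I/2) - 1)*(-1) + 4 = (-(-1)*I - 1)*(-1) + 4 = (I - 1)*(-1) + 4 = (-1 + I)*(-1) + 4 = (1 - I) + 4 = 5 - I ≈ 5.0 - 1.0*I)
(B*(-36))*(8 - 1*(-18)) = ((5 - I)*(-36))*(8 - 1*(-18)) = (-180 + 36*I)*(8 + 18) = (-180 + 36*I)*26 = -4680 + 936*I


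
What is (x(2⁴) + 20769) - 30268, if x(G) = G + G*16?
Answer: -9227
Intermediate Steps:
x(G) = 17*G (x(G) = G + 16*G = 17*G)
(x(2⁴) + 20769) - 30268 = (17*2⁴ + 20769) - 30268 = (17*16 + 20769) - 30268 = (272 + 20769) - 30268 = 21041 - 30268 = -9227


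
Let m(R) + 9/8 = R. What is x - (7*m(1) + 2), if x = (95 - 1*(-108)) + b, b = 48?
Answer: 1999/8 ≈ 249.88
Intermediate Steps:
m(R) = -9/8 + R
x = 251 (x = (95 - 1*(-108)) + 48 = (95 + 108) + 48 = 203 + 48 = 251)
x - (7*m(1) + 2) = 251 - (7*(-9/8 + 1) + 2) = 251 - (7*(-1/8) + 2) = 251 - (-7/8 + 2) = 251 - 1*9/8 = 251 - 9/8 = 1999/8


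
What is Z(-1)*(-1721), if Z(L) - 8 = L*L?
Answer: -15489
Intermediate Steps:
Z(L) = 8 + L² (Z(L) = 8 + L*L = 8 + L²)
Z(-1)*(-1721) = (8 + (-1)²)*(-1721) = (8 + 1)*(-1721) = 9*(-1721) = -15489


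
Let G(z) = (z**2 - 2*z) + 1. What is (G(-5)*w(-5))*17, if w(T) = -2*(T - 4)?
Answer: 11016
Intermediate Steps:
G(z) = 1 + z**2 - 2*z
w(T) = 8 - 2*T (w(T) = -2*(-4 + T) = 8 - 2*T)
(G(-5)*w(-5))*17 = ((1 + (-5)**2 - 2*(-5))*(8 - 2*(-5)))*17 = ((1 + 25 + 10)*(8 + 10))*17 = (36*18)*17 = 648*17 = 11016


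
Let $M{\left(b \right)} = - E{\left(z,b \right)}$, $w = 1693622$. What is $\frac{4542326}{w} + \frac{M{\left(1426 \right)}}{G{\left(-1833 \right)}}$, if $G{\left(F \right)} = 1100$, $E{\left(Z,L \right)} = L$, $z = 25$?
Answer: $\frac{645363407}{465746050} \approx 1.3857$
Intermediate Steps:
$M{\left(b \right)} = - b$
$\frac{4542326}{w} + \frac{M{\left(1426 \right)}}{G{\left(-1833 \right)}} = \frac{4542326}{1693622} + \frac{\left(-1\right) 1426}{1100} = 4542326 \cdot \frac{1}{1693622} - \frac{713}{550} = \frac{2271163}{846811} - \frac{713}{550} = \frac{645363407}{465746050}$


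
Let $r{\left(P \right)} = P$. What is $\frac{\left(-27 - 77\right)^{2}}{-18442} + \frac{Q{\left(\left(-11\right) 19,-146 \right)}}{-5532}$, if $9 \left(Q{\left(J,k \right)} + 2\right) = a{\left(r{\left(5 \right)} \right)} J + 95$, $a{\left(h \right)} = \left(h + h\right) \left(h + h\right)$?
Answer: $- \frac{25748207}{153031716} \approx -0.16825$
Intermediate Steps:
$a{\left(h \right)} = 4 h^{2}$ ($a{\left(h \right)} = 2 h 2 h = 4 h^{2}$)
$Q{\left(J,k \right)} = \frac{77}{9} + \frac{100 J}{9}$ ($Q{\left(J,k \right)} = -2 + \frac{4 \cdot 5^{2} J + 95}{9} = -2 + \frac{4 \cdot 25 J + 95}{9} = -2 + \frac{100 J + 95}{9} = -2 + \frac{95 + 100 J}{9} = -2 + \left(\frac{95}{9} + \frac{100 J}{9}\right) = \frac{77}{9} + \frac{100 J}{9}$)
$\frac{\left(-27 - 77\right)^{2}}{-18442} + \frac{Q{\left(\left(-11\right) 19,-146 \right)}}{-5532} = \frac{\left(-27 - 77\right)^{2}}{-18442} + \frac{\frac{77}{9} + \frac{100 \left(\left(-11\right) 19\right)}{9}}{-5532} = \left(-104\right)^{2} \left(- \frac{1}{18442}\right) + \left(\frac{77}{9} + \frac{100}{9} \left(-209\right)\right) \left(- \frac{1}{5532}\right) = 10816 \left(- \frac{1}{18442}\right) + \left(\frac{77}{9} - \frac{20900}{9}\right) \left(- \frac{1}{5532}\right) = - \frac{5408}{9221} - - \frac{6941}{16596} = - \frac{5408}{9221} + \frac{6941}{16596} = - \frac{25748207}{153031716}$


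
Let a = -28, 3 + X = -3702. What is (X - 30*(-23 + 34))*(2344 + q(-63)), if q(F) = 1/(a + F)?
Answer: -860677605/91 ≈ -9.4580e+6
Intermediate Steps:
X = -3705 (X = -3 - 3702 = -3705)
q(F) = 1/(-28 + F)
(X - 30*(-23 + 34))*(2344 + q(-63)) = (-3705 - 30*(-23 + 34))*(2344 + 1/(-28 - 63)) = (-3705 - 30*11)*(2344 + 1/(-91)) = (-3705 - 330)*(2344 - 1/91) = -4035*213303/91 = -860677605/91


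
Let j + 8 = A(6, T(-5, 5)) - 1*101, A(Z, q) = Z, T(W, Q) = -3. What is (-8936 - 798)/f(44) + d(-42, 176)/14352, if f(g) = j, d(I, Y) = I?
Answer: 23283007/246376 ≈ 94.502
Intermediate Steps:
j = -103 (j = -8 + (6 - 1*101) = -8 + (6 - 101) = -8 - 95 = -103)
f(g) = -103
(-8936 - 798)/f(44) + d(-42, 176)/14352 = (-8936 - 798)/(-103) - 42/14352 = -9734*(-1/103) - 42*1/14352 = 9734/103 - 7/2392 = 23283007/246376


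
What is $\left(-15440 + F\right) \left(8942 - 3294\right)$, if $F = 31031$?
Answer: $88057968$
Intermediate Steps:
$\left(-15440 + F\right) \left(8942 - 3294\right) = \left(-15440 + 31031\right) \left(8942 - 3294\right) = 15591 \cdot 5648 = 88057968$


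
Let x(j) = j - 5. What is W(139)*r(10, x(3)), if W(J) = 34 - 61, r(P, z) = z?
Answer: 54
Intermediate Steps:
x(j) = -5 + j
W(J) = -27
W(139)*r(10, x(3)) = -27*(-5 + 3) = -27*(-2) = 54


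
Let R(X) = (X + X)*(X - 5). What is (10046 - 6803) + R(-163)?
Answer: 58011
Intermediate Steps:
R(X) = 2*X*(-5 + X) (R(X) = (2*X)*(-5 + X) = 2*X*(-5 + X))
(10046 - 6803) + R(-163) = (10046 - 6803) + 2*(-163)*(-5 - 163) = 3243 + 2*(-163)*(-168) = 3243 + 54768 = 58011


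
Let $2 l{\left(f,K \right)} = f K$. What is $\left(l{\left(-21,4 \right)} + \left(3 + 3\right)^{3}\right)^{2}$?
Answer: $30276$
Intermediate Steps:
$l{\left(f,K \right)} = \frac{K f}{2}$ ($l{\left(f,K \right)} = \frac{f K}{2} = \frac{K f}{2}$)
$\left(l{\left(-21,4 \right)} + \left(3 + 3\right)^{3}\right)^{2} = \left(\frac{1}{2} \cdot 4 \left(-21\right) + \left(3 + 3\right)^{3}\right)^{2} = \left(-42 + 6^{3}\right)^{2} = \left(-42 + 216\right)^{2} = 174^{2} = 30276$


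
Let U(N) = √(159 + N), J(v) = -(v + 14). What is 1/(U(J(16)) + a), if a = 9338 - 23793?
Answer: -14455/208946896 - √129/208946896 ≈ -6.9235e-5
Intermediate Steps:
J(v) = -14 - v (J(v) = -(14 + v) = -14 - v)
a = -14455
1/(U(J(16)) + a) = 1/(√(159 + (-14 - 1*16)) - 14455) = 1/(√(159 + (-14 - 16)) - 14455) = 1/(√(159 - 30) - 14455) = 1/(√129 - 14455) = 1/(-14455 + √129)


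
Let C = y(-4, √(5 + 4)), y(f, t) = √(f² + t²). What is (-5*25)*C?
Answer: -625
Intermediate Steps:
C = 5 (C = √((-4)² + (√(5 + 4))²) = √(16 + (√9)²) = √(16 + 3²) = √(16 + 9) = √25 = 5)
(-5*25)*C = -5*25*5 = -125*5 = -625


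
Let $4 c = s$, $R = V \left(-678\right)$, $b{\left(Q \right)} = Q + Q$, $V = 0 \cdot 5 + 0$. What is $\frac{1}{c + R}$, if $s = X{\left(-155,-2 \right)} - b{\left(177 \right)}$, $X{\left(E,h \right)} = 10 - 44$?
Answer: $- \frac{1}{97} \approx -0.010309$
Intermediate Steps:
$X{\left(E,h \right)} = -34$
$V = 0$ ($V = 0 + 0 = 0$)
$b{\left(Q \right)} = 2 Q$
$s = -388$ ($s = -34 - 2 \cdot 177 = -34 - 354 = -388$)
$R = 0$ ($R = 0 \left(-678\right) = 0$)
$c = -97$ ($c = \frac{1}{4} \left(-388\right) = -97$)
$\frac{1}{c + R} = \frac{1}{-97 + 0} = \frac{1}{-97} = - \frac{1}{97}$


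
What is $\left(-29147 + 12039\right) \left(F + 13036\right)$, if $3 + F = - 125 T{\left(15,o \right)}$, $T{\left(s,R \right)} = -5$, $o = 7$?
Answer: $-233661064$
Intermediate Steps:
$F = 622$ ($F = -3 - -625 = -3 + 625 = 622$)
$\left(-29147 + 12039\right) \left(F + 13036\right) = \left(-29147 + 12039\right) \left(622 + 13036\right) = \left(-17108\right) 13658 = -233661064$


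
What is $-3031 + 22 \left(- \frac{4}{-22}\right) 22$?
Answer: $-2943$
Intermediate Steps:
$-3031 + 22 \left(- \frac{4}{-22}\right) 22 = -3031 + 22 \left(\left(-4\right) \left(- \frac{1}{22}\right)\right) 22 = -3031 + 22 \cdot \frac{2}{11} \cdot 22 = -3031 + 4 \cdot 22 = -3031 + 88 = -2943$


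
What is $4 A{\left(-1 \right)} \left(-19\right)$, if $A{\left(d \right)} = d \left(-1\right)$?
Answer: $-76$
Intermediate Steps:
$A{\left(d \right)} = - d$
$4 A{\left(-1 \right)} \left(-19\right) = 4 \left(\left(-1\right) \left(-1\right)\right) \left(-19\right) = 4 \cdot 1 \left(-19\right) = 4 \left(-19\right) = -76$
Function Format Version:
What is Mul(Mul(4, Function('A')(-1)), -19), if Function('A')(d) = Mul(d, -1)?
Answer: -76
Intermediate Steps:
Function('A')(d) = Mul(-1, d)
Mul(Mul(4, Function('A')(-1)), -19) = Mul(Mul(4, Mul(-1, -1)), -19) = Mul(Mul(4, 1), -19) = Mul(4, -19) = -76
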